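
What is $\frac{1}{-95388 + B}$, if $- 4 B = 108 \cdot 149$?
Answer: $- \frac{1}{99411} \approx -1.0059 \cdot 10^{-5}$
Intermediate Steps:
$B = -4023$ ($B = - \frac{108 \cdot 149}{4} = \left(- \frac{1}{4}\right) 16092 = -4023$)
$\frac{1}{-95388 + B} = \frac{1}{-95388 - 4023} = \frac{1}{-99411} = - \frac{1}{99411}$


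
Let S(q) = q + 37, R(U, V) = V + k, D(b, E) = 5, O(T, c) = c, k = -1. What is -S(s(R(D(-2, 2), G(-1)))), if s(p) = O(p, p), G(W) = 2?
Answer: -38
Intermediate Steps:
R(U, V) = -1 + V (R(U, V) = V - 1 = -1 + V)
s(p) = p
S(q) = 37 + q
-S(s(R(D(-2, 2), G(-1)))) = -(37 + (-1 + 2)) = -(37 + 1) = -1*38 = -38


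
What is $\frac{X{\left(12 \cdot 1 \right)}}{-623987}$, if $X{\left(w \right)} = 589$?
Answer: $- \frac{589}{623987} \approx -0.00094393$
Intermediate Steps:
$\frac{X{\left(12 \cdot 1 \right)}}{-623987} = \frac{589}{-623987} = 589 \left(- \frac{1}{623987}\right) = - \frac{589}{623987}$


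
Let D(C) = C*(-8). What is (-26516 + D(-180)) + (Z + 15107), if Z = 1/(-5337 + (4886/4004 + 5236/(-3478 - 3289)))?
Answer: -102961456958345/10328162807 ≈ -9969.0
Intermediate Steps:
Z = -1935362/10328162807 (Z = 1/(-5337 + (4886*(1/4004) + 5236/(-6767))) = 1/(-5337 + (349/286 + 5236*(-1/6767))) = 1/(-5337 + (349/286 - 5236/6767)) = 1/(-5337 + 864187/1935362) = 1/(-10328162807/1935362) = -1935362/10328162807 ≈ -0.00018739)
D(C) = -8*C
(-26516 + D(-180)) + (Z + 15107) = (-26516 - 8*(-180)) + (-1935362/10328162807 + 15107) = (-26516 + 1440) + 156027553589987/10328162807 = -25076 + 156027553589987/10328162807 = -102961456958345/10328162807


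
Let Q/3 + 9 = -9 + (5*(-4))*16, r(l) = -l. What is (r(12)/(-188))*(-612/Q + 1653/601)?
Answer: 1021977/4773743 ≈ 0.21408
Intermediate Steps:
Q = -1014 (Q = -27 + 3*(-9 + (5*(-4))*16) = -27 + 3*(-9 - 20*16) = -27 + 3*(-9 - 320) = -27 + 3*(-329) = -27 - 987 = -1014)
(r(12)/(-188))*(-612/Q + 1653/601) = (-1*12/(-188))*(-612/(-1014) + 1653/601) = (-12*(-1/188))*(-612*(-1/1014) + 1653*(1/601)) = 3*(102/169 + 1653/601)/47 = (3/47)*(340659/101569) = 1021977/4773743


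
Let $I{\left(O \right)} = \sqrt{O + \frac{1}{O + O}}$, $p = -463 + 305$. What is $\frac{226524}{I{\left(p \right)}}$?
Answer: $- \frac{151016 i \sqrt{3944391}}{16643} \approx - 18021.0 i$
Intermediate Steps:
$p = -158$
$I{\left(O \right)} = \sqrt{O + \frac{1}{2 O}}$
$\frac{226524}{I{\left(p \right)}} = \frac{226524}{\frac{1}{2} \sqrt{\frac{2}{-158} + 4 \left(-158\right)}} = \frac{226524}{\frac{1}{2} \sqrt{2 \left(- \frac{1}{158}\right) - 632}} = \frac{226524}{\frac{1}{2} \sqrt{- \frac{1}{79} - 632}} = \frac{226524}{\frac{1}{2} \sqrt{- \frac{49929}{79}}} = \frac{226524}{\frac{1}{2} \frac{i \sqrt{3944391}}{79}} = \frac{226524}{\frac{1}{158} i \sqrt{3944391}} = 226524 \left(- \frac{2 i \sqrt{3944391}}{49929}\right) = - \frac{151016 i \sqrt{3944391}}{16643}$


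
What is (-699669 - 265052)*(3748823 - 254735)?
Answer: -3370820069448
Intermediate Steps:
(-699669 - 265052)*(3748823 - 254735) = -964721*3494088 = -3370820069448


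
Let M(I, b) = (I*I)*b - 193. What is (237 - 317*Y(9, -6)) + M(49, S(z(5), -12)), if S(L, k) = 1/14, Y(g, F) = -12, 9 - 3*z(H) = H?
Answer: 8039/2 ≈ 4019.5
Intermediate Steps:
z(H) = 3 - H/3
S(L, k) = 1/14
M(I, b) = -193 + b*I² (M(I, b) = I²*b - 193 = b*I² - 193 = -193 + b*I²)
(237 - 317*Y(9, -6)) + M(49, S(z(5), -12)) = (237 - 317*(-12)) + (-193 + (1/14)*49²) = (237 + 3804) + (-193 + (1/14)*2401) = 4041 + (-193 + 343/2) = 4041 - 43/2 = 8039/2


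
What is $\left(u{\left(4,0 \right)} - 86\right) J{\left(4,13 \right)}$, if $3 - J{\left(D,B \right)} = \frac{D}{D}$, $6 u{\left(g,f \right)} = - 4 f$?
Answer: $-172$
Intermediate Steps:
$u{\left(g,f \right)} = - \frac{2 f}{3}$ ($u{\left(g,f \right)} = \frac{\left(-4\right) f}{6} = - \frac{2 f}{3}$)
$J{\left(D,B \right)} = 2$ ($J{\left(D,B \right)} = 3 - \frac{D}{D} = 3 - 1 = 2$)
$\left(u{\left(4,0 \right)} - 86\right) J{\left(4,13 \right)} = \left(\left(- \frac{2}{3}\right) 0 - 86\right) 2 = \left(0 - 86\right) 2 = \left(-86\right) 2 = -172$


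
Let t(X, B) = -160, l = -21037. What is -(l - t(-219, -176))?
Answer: 20877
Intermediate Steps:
-(l - t(-219, -176)) = -(-21037 - 1*(-160)) = -(-21037 + 160) = -1*(-20877) = 20877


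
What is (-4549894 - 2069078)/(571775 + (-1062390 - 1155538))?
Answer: 6618972/1646153 ≈ 4.0209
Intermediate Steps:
(-4549894 - 2069078)/(571775 + (-1062390 - 1155538)) = -6618972/(571775 - 2217928) = -6618972/(-1646153) = -6618972*(-1/1646153) = 6618972/1646153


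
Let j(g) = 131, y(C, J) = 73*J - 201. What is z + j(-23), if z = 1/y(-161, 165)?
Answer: 1551565/11844 ≈ 131.00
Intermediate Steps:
y(C, J) = -201 + 73*J
z = 1/11844 (z = 1/(-201 + 73*165) = 1/(-201 + 12045) = 1/11844 ≈ 8.4431e-5)
z + j(-23) = 1/11844 + 131 = 1551565/11844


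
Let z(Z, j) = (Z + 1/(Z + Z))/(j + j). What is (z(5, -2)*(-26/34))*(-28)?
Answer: -273/10 ≈ -27.300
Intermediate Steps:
z(Z, j) = (Z + 1/(2*Z))/(2*j) (z(Z, j) = (Z + 1/(2*Z))/((2*j)) = (Z + 1/(2*Z))*(1/(2*j)) = (Z + 1/(2*Z))/(2*j))
(z(5, -2)*(-26/34))*(-28) = (((¼)*(1 + 2*5²)/(5*(-2)))*(-26/34))*(-28) = (((¼)*(⅕)*(-½)*(1 + 2*25))*(-26*1/34))*(-28) = (((¼)*(⅕)*(-½)*(1 + 50))*(-13/17))*(-28) = (((¼)*(⅕)*(-½)*51)*(-13/17))*(-28) = -51/40*(-13/17)*(-28) = (39/40)*(-28) = -273/10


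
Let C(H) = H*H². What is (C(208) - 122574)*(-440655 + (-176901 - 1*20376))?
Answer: -5662500053016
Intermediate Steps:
C(H) = H³
(C(208) - 122574)*(-440655 + (-176901 - 1*20376)) = (208³ - 122574)*(-440655 + (-176901 - 1*20376)) = (8998912 - 122574)*(-440655 + (-176901 - 20376)) = 8876338*(-440655 - 197277) = 8876338*(-637932) = -5662500053016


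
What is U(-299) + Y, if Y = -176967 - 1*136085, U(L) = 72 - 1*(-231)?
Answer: -312749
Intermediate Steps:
U(L) = 303 (U(L) = 72 + 231 = 303)
Y = -313052 (Y = -176967 - 136085 = -313052)
U(-299) + Y = 303 - 313052 = -312749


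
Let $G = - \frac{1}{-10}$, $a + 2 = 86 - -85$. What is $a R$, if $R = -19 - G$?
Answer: $- \frac{32279}{10} \approx -3227.9$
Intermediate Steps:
$a = 169$ ($a = -2 + \left(86 - -85\right) = -2 + \left(86 + 85\right) = -2 + 171 = 169$)
$G = \frac{1}{10}$ ($G = \left(-1\right) \left(- \frac{1}{10}\right) = \frac{1}{10} \approx 0.1$)
$R = - \frac{191}{10}$ ($R = -19 - \frac{1}{10} = - \frac{191}{10} \approx -19.1$)
$a R = 169 \left(- \frac{191}{10}\right) = - \frac{32279}{10}$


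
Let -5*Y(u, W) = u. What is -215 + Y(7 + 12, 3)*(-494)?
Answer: 8311/5 ≈ 1662.2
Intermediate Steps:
Y(u, W) = -u/5
-215 + Y(7 + 12, 3)*(-494) = -215 - (7 + 12)/5*(-494) = -215 - 1/5*19*(-494) = -215 - 19/5*(-494) = -215 + 9386/5 = 8311/5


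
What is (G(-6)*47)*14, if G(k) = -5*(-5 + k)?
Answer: 36190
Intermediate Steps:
G(k) = 25 - 5*k
(G(-6)*47)*14 = ((25 - 5*(-6))*47)*14 = ((25 + 30)*47)*14 = (55*47)*14 = 2585*14 = 36190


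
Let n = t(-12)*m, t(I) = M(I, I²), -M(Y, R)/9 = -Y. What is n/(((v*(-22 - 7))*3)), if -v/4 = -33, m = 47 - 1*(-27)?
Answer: 222/319 ≈ 0.69592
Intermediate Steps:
M(Y, R) = 9*Y (M(Y, R) = -(-9)*Y = 9*Y)
t(I) = 9*I
m = 74 (m = 47 + 27 = 74)
v = 132 (v = -4*(-33) = 132)
n = -7992 (n = (9*(-12))*74 = -108*74 = -7992)
n/(((v*(-22 - 7))*3)) = -7992*1/(396*(-22 - 7)) = -7992/((132*(-29))*3) = -7992/((-3828*3)) = -7992/(-11484) = -7992*(-1/11484) = 222/319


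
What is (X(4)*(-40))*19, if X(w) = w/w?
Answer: -760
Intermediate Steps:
X(w) = 1
(X(4)*(-40))*19 = (1*(-40))*19 = -40*19 = -760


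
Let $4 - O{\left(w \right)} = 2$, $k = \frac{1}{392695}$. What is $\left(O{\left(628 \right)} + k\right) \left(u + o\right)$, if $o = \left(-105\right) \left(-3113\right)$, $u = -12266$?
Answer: $\frac{247083223209}{392695} \approx 6.292 \cdot 10^{5}$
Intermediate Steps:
$k = \frac{1}{392695} \approx 2.5465 \cdot 10^{-6}$
$O{\left(w \right)} = 2$ ($O{\left(w \right)} = 4 - 2 = 2$)
$o = 326865$
$\left(O{\left(628 \right)} + k\right) \left(u + o\right) = \left(2 + \frac{1}{392695}\right) \left(-12266 + 326865\right) = \frac{785391}{392695} \cdot 314599 = \frac{247083223209}{392695}$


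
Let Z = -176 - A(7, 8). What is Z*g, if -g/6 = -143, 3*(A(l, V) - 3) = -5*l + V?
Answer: -145860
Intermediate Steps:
A(l, V) = 3 - 5*l/3 + V/3 (A(l, V) = 3 + (-5*l + V)/3 = 3 + (V - 5*l)/3 = 3 + (-5*l/3 + V/3) = 3 - 5*l/3 + V/3)
g = 858 (g = -6*(-143) = 858)
Z = -170 (Z = -176 - (3 - 5/3*7 + (1/3)*8) = -176 - (3 - 35/3 + 8/3) = -176 - 1*(-6) = -176 + 6 = -170)
Z*g = -170*858 = -145860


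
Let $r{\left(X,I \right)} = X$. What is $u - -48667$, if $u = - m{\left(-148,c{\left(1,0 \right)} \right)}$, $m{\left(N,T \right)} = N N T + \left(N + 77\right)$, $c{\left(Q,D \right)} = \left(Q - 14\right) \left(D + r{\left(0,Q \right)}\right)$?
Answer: $48738$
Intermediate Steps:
$c{\left(Q,D \right)} = D \left(-14 + Q\right)$ ($c{\left(Q,D \right)} = \left(Q - 14\right) \left(D + 0\right) = \left(-14 + Q\right) D = D \left(-14 + Q\right)$)
$m{\left(N,T \right)} = 77 + N + T N^{2}$ ($m{\left(N,T \right)} = N^{2} T + \left(77 + N\right) = T N^{2} + \left(77 + N\right) = 77 + N + T N^{2}$)
$u = 71$ ($u = - (77 - 148 + 0 \left(-14 + 1\right) \left(-148\right)^{2}) = - (77 - 148 + 0 \left(-13\right) 21904) = - (77 - 148 + 0 \cdot 21904) = - (77 - 148 + 0) = \left(-1\right) \left(-71\right) = 71$)
$u - -48667 = 71 - -48667 = 71 + 48667 = 48738$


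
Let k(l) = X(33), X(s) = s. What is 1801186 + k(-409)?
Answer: 1801219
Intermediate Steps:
k(l) = 33
1801186 + k(-409) = 1801186 + 33 = 1801219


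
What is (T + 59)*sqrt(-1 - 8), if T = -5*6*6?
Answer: -363*I ≈ -363.0*I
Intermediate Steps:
T = -180 (T = -30*6 = -180)
(T + 59)*sqrt(-1 - 8) = (-180 + 59)*sqrt(-1 - 8) = -363*I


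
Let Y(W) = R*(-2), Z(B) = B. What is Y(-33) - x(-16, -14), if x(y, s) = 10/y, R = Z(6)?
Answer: -91/8 ≈ -11.375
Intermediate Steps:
R = 6
Y(W) = -12 (Y(W) = 6*(-2) = -12)
Y(-33) - x(-16, -14) = -12 - 10/(-16) = -12 - 10*(-1)/16 = -12 - 1*(-5/8) = -12 + 5/8 = -91/8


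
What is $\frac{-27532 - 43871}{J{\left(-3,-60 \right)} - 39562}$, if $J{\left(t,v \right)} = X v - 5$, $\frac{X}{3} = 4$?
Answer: $\frac{23801}{13429} \approx 1.7724$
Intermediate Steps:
$X = 12$ ($X = 3 \cdot 4 = 12$)
$J{\left(t,v \right)} = -5 + 12 v$ ($J{\left(t,v \right)} = 12 v - 5 = -5 + 12 v$)
$\frac{-27532 - 43871}{J{\left(-3,-60 \right)} - 39562} = \frac{-27532 - 43871}{\left(-5 + 12 \left(-60\right)\right) - 39562} = - \frac{71403}{\left(-5 - 720\right) - 39562} = - \frac{71403}{-725 - 39562} = - \frac{71403}{-40287} = \left(-71403\right) \left(- \frac{1}{40287}\right) = \frac{23801}{13429}$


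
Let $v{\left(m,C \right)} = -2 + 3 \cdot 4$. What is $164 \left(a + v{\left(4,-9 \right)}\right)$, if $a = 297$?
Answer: $50348$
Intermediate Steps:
$v{\left(m,C \right)} = 10$ ($v{\left(m,C \right)} = -2 + 12 = 10$)
$164 \left(a + v{\left(4,-9 \right)}\right) = 164 \left(297 + 10\right) = 164 \cdot 307 = 50348$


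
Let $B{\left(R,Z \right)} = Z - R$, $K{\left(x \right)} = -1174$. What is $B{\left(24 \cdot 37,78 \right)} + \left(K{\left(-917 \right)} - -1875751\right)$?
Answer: $1873767$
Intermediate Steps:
$B{\left(24 \cdot 37,78 \right)} + \left(K{\left(-917 \right)} - -1875751\right) = \left(78 - 24 \cdot 37\right) - -1874577 = \left(78 - 888\right) + \left(-1174 + 1875751\right) = \left(78 - 888\right) + 1874577 = -810 + 1874577 = 1873767$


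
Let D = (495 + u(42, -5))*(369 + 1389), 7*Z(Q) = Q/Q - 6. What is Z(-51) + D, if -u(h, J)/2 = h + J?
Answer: 5180821/7 ≈ 7.4012e+5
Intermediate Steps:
u(h, J) = -2*J - 2*h (u(h, J) = -2*(h + J) = -2*(J + h) = -2*J - 2*h)
Z(Q) = -5/7 (Z(Q) = (Q/Q - 6)/7 = (1 - 6)/7 = (1/7)*(-5) = -5/7)
D = 740118 (D = (495 + (-2*(-5) - 2*42))*(369 + 1389) = (495 + (10 - 84))*1758 = (495 - 74)*1758 = 421*1758 = 740118)
Z(-51) + D = -5/7 + 740118 = 5180821/7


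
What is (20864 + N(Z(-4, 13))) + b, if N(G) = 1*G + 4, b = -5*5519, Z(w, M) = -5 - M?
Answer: -6745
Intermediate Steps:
b = -27595
N(G) = 4 + G (N(G) = G + 4 = 4 + G)
(20864 + N(Z(-4, 13))) + b = (20864 + (4 + (-5 - 1*13))) - 27595 = (20864 + (4 + (-5 - 13))) - 27595 = (20864 + (4 - 18)) - 27595 = (20864 - 14) - 27595 = 20850 - 27595 = -6745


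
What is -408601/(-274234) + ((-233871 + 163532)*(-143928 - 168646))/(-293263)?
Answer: -6029227998374061/80422685542 ≈ -74969.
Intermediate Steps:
-408601/(-274234) + ((-233871 + 163532)*(-143928 - 168646))/(-293263) = -408601*(-1/274234) - 70339*(-312574)*(-1/293263) = 408601/274234 + 21986142586*(-1/293263) = 408601/274234 - 21986142586/293263 = -6029227998374061/80422685542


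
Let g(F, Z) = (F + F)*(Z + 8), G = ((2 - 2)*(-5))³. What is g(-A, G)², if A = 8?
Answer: 16384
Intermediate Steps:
G = 0 (G = (0*(-5))³ = 0³ = 0)
g(F, Z) = 2*F*(8 + Z) (g(F, Z) = (2*F)*(8 + Z) = 2*F*(8 + Z))
g(-A, G)² = (2*(-1*8)*(8 + 0))² = (2*(-8)*8)² = (-128)² = 16384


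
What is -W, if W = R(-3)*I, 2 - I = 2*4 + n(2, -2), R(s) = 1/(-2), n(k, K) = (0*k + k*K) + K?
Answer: 0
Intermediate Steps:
n(k, K) = K + K*k (n(k, K) = (0 + K*k) + K = K*k + K = K + K*k)
R(s) = -½
I = 0 (I = 2 - (2*4 - 2*(1 + 2)) = 2 - (8 - 2*3) = 2 - (8 - 6) = 2 - 1*2 = 2 - 2 = 0)
W = 0 (W = -½*0 = 0)
-W = -1*0 = 0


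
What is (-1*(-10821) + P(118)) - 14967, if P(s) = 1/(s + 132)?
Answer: -1036499/250 ≈ -4146.0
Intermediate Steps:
P(s) = 1/(132 + s)
(-1*(-10821) + P(118)) - 14967 = (-1*(-10821) + 1/(132 + 118)) - 14967 = (10821 + 1/250) - 14967 = 2705251/250 - 14967 = -1036499/250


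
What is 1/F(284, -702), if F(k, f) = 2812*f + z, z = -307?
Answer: -1/1974331 ≈ -5.0650e-7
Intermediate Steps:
F(k, f) = -307 + 2812*f (F(k, f) = 2812*f - 307 = -307 + 2812*f)
1/F(284, -702) = 1/(-307 + 2812*(-702)) = 1/(-307 - 1974024) = 1/(-1974331) = -1/1974331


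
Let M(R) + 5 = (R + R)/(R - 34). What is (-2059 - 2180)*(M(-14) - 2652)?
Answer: 45042201/4 ≈ 1.1261e+7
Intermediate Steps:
M(R) = -5 + 2*R/(-34 + R) (M(R) = -5 + (R + R)/(R - 34) = -5 + (2*R)/(-34 + R) = -5 + 2*R/(-34 + R))
(-2059 - 2180)*(M(-14) - 2652) = (-2059 - 2180)*((170 - 3*(-14))/(-34 - 14) - 2652) = -4239*((170 + 42)/(-48) - 2652) = -4239*(-1/48*212 - 2652) = -4239*(-53/12 - 2652) = -4239*(-31877/12) = 45042201/4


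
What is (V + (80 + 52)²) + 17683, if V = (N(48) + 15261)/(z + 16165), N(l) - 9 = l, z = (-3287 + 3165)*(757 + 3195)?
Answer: 16359109435/465979 ≈ 35107.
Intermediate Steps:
z = -482144 (z = -122*3952 = -482144)
N(l) = 9 + l
V = -15318/465979 (V = ((9 + 48) + 15261)/(-482144 + 16165) = (57 + 15261)/(-465979) = 15318*(-1/465979) = -15318/465979 ≈ -0.032873)
(V + (80 + 52)²) + 17683 = (-15318/465979 + (80 + 52)²) + 17683 = (-15318/465979 + 132²) + 17683 = (-15318/465979 + 17424) + 17683 = 8119202778/465979 + 17683 = 16359109435/465979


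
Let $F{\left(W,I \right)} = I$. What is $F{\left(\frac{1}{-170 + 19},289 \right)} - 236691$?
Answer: $-236402$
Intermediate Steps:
$F{\left(\frac{1}{-170 + 19},289 \right)} - 236691 = 289 - 236691 = -236402$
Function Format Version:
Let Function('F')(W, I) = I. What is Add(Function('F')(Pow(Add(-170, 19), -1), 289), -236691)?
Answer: -236402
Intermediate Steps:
Add(Function('F')(Pow(Add(-170, 19), -1), 289), -236691) = Add(289, -236691) = -236402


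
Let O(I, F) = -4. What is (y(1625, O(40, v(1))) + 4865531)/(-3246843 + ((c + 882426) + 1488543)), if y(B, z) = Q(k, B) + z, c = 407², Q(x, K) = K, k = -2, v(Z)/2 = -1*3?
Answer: -4867152/710225 ≈ -6.8530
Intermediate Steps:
v(Z) = -6 (v(Z) = 2*(-1*3) = 2*(-3) = -6)
c = 165649
y(B, z) = B + z
(y(1625, O(40, v(1))) + 4865531)/(-3246843 + ((c + 882426) + 1488543)) = ((1625 - 4) + 4865531)/(-3246843 + ((165649 + 882426) + 1488543)) = (1621 + 4865531)/(-3246843 + (1048075 + 1488543)) = 4867152/(-3246843 + 2536618) = 4867152/(-710225) = 4867152*(-1/710225) = -4867152/710225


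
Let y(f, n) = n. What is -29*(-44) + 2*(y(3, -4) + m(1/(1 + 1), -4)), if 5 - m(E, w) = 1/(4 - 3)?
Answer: 1276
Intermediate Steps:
m(E, w) = 4 (m(E, w) = 5 - 1/(4 - 3) = 5 - 1/1 = 5 - 1*1 = 5 - 1 = 4)
-29*(-44) + 2*(y(3, -4) + m(1/(1 + 1), -4)) = -29*(-44) + 2*(-4 + 4) = 1276 + 2*0 = 1276 + 0 = 1276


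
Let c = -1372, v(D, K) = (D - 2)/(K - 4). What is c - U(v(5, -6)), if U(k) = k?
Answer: -13717/10 ≈ -1371.7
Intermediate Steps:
v(D, K) = (-2 + D)/(-4 + K)
c - U(v(5, -6)) = -1372 - (-2 + 5)/(-4 - 6) = -1372 - 3/(-10) = -1372 - (-1)*3/10 = -1372 - 1*(-3/10) = -1372 + 3/10 = -13717/10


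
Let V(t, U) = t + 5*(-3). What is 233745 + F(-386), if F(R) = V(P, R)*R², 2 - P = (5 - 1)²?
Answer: -4087139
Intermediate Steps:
P = -14 (P = 2 - (5 - 1)² = 2 - 1*4² = 2 - 1*16 = 2 - 16 = -14)
V(t, U) = -15 + t (V(t, U) = t - 15 = -15 + t)
F(R) = -29*R² (F(R) = (-15 - 14)*R² = -29*R²)
233745 + F(-386) = 233745 - 29*(-386)² = 233745 - 29*148996 = 233745 - 4320884 = -4087139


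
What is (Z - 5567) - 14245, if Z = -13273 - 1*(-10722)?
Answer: -22363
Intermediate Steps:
Z = -2551 (Z = -13273 + 10722 = -2551)
(Z - 5567) - 14245 = (-2551 - 5567) - 14245 = -8118 - 14245 = -22363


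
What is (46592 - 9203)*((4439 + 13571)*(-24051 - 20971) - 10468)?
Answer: -30317120707632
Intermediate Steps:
(46592 - 9203)*((4439 + 13571)*(-24051 - 20971) - 10468) = 37389*(18010*(-45022) - 10468) = 37389*(-810846220 - 10468) = 37389*(-810856688) = -30317120707632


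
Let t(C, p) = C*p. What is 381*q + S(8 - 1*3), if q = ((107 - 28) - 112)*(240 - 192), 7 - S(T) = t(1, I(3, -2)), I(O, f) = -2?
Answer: -603495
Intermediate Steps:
S(T) = 9 (S(T) = 7 - (-2) = 7 - 1*(-2) = 7 + 2 = 9)
q = -1584 (q = (79 - 112)*48 = -33*48 = -1584)
381*q + S(8 - 1*3) = 381*(-1584) + 9 = -603504 + 9 = -603495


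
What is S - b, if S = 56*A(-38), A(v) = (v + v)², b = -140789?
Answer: 464245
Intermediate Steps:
A(v) = 4*v² (A(v) = (2*v)² = 4*v²)
S = 323456 (S = 56*(4*(-38)²) = 56*(4*1444) = 56*5776 = 323456)
S - b = 323456 - 1*(-140789) = 323456 + 140789 = 464245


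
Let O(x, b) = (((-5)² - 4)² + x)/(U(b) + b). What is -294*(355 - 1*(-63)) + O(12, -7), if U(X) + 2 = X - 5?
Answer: -860395/7 ≈ -1.2291e+5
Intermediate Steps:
U(X) = -7 + X (U(X) = -2 + (X - 5) = -2 + (-5 + X) = -7 + X)
O(x, b) = (441 + x)/(-7 + 2*b) (O(x, b) = (((-5)² - 4)² + x)/((-7 + b) + b) = ((25 - 4)² + x)/(-7 + 2*b) = (21² + x)/(-7 + 2*b) = (441 + x)/(-7 + 2*b))
-294*(355 - 1*(-63)) + O(12, -7) = -294*(355 - 1*(-63)) + (441 + 12)/(-7 + 2*(-7)) = -294*(355 + 63) + 453/(-7 - 14) = -294*418 + 453/(-21) = -122892 - 1/21*453 = -122892 - 151/7 = -860395/7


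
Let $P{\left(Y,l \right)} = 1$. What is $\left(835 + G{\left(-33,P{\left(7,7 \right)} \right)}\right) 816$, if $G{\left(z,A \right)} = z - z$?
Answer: $681360$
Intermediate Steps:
$G{\left(z,A \right)} = 0$
$\left(835 + G{\left(-33,P{\left(7,7 \right)} \right)}\right) 816 = \left(835 + 0\right) 816 = 835 \cdot 816 = 681360$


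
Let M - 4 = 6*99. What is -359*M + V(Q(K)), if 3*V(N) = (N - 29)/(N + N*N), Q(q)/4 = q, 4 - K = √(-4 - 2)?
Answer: (-113352109*I - 85014068*√6)/(132*(3*√6 + 4*I)) ≈ -2.1468e+5 - 0.014557*I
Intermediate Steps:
K = 4 - I*√6 (K = 4 - √(-4 - 2) = 4 - √(-6) = 4 - I*√6 ≈ 4.0 - 2.4495*I)
Q(q) = 4*q
V(N) = (-29 + N)/(3*(N + N²)) (V(N) = ((N - 29)/(N + N*N))/3 = ((-29 + N)/(N + N²))/3 = (-29 + N)/(3*(N + N²)))
M = 598 (M = 4 + 6*99 = 4 + 594 = 598)
-359*M + V(Q(K)) = -359*598 + (-29 + 4*(4 - I*√6))/(3*((4*(4 - I*√6)))*(1 + 4*(4 - I*√6))) = -214682 + (-29 + (16 - 4*I*√6))/(3*(16 - 4*I*√6)*(1 + (16 - 4*I*√6))) = -214682 + (-13 - 4*I*√6)/(3*(16 - 4*I*√6)*(17 - 4*I*√6))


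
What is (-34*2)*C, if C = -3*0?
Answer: 0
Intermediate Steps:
C = 0
(-34*2)*C = -34*2*0 = -68*0 = 0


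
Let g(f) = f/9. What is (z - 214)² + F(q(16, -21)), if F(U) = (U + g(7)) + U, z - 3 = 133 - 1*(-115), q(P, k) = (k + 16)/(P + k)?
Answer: 12346/9 ≈ 1371.8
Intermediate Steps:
g(f) = f/9 (g(f) = f*(⅑) = f/9)
q(P, k) = (16 + k)/(P + k)
z = 251 (z = 3 + (133 - 1*(-115)) = 3 + (133 + 115) = 3 + 248 = 251)
F(U) = 7/9 + 2*U (F(U) = (U + (⅑)*7) + U = (U + 7/9) + U = (7/9 + U) + U = 7/9 + 2*U)
(z - 214)² + F(q(16, -21)) = (251 - 214)² + (7/9 + 2*((16 - 21)/(16 - 21))) = 37² + (7/9 + 2*(-5/(-5))) = 1369 + (7/9 + 2*(-⅕*(-5))) = 1369 + (7/9 + 2*1) = 1369 + (7/9 + 2) = 1369 + 25/9 = 12346/9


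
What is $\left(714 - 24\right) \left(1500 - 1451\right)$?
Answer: $33810$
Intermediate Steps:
$\left(714 - 24\right) \left(1500 - 1451\right) = \left(714 - 24\right) 49 = 690 \cdot 49 = 33810$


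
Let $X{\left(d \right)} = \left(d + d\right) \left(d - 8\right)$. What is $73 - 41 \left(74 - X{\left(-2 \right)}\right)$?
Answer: $-1321$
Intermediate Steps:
$X{\left(d \right)} = 2 d \left(-8 + d\right)$
$73 - 41 \left(74 - X{\left(-2 \right)}\right) = 73 - 41 \left(74 - 2 \left(-2\right) \left(-8 - 2\right)\right) = 73 - 41 \left(74 - 2 \left(-2\right) \left(-10\right)\right) = 73 - 41 \left(74 - 40\right) = 73 - 1394 = -1321$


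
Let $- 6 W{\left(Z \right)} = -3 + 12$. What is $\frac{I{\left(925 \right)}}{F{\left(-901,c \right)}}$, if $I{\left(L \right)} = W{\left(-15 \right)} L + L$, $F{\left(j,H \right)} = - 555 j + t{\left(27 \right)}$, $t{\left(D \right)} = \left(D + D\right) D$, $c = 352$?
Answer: $- \frac{925}{1003026} \approx -0.00092221$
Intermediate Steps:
$W{\left(Z \right)} = - \frac{3}{2}$ ($W{\left(Z \right)} = - \frac{-3 + 12}{6} = \left(- \frac{1}{6}\right) 9 = - \frac{3}{2}$)
$t{\left(D \right)} = 2 D^{2}$ ($t{\left(D \right)} = 2 D D = 2 D^{2}$)
$F{\left(j,H \right)} = 1458 - 555 j$ ($F{\left(j,H \right)} = - 555 j + 2 \cdot 27^{2} = - 555 j + 2 \cdot 729 = - 555 j + 1458 = 1458 - 555 j$)
$I{\left(L \right)} = - \frac{L}{2}$ ($I{\left(L \right)} = - \frac{3 L}{2} + L = - \frac{L}{2}$)
$\frac{I{\left(925 \right)}}{F{\left(-901,c \right)}} = \frac{\left(- \frac{1}{2}\right) 925}{1458 - -500055} = - \frac{925}{2 \left(1458 + 500055\right)} = - \frac{925}{2 \cdot 501513} = \left(- \frac{925}{2}\right) \frac{1}{501513} = - \frac{925}{1003026}$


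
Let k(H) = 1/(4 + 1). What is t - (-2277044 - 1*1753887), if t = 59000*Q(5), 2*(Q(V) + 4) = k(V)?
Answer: 3800831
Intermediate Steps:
k(H) = 1/5
Q(V) = -39/10 (Q(V) = -4 + (1/2)*(1/5) = -4 + 1/10 = -39/10)
t = -230100 (t = 59000*(-39/10) = -230100)
t - (-2277044 - 1*1753887) = -230100 - (-2277044 - 1*1753887) = -230100 - (-2277044 - 1753887) = -230100 - 1*(-4030931) = -230100 + 4030931 = 3800831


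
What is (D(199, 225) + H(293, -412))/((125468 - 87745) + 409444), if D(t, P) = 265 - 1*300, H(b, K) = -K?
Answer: 377/447167 ≈ 0.00084309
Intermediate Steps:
D(t, P) = -35 (D(t, P) = 265 - 300 = -35)
(D(199, 225) + H(293, -412))/((125468 - 87745) + 409444) = (-35 - 1*(-412))/((125468 - 87745) + 409444) = (-35 + 412)/(37723 + 409444) = 377/447167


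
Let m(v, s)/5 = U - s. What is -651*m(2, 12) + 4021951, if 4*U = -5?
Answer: 16260319/4 ≈ 4.0651e+6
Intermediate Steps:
U = -5/4 (U = (1/4)*(-5) = -5/4 ≈ -1.2500)
m(v, s) = -25/4 - 5*s (m(v, s) = 5*(-5/4 - s) = -25/4 - 5*s)
-651*m(2, 12) + 4021951 = -651*(-25/4 - 5*12) + 4021951 = -651*(-25/4 - 60) + 4021951 = -651*(-265/4) + 4021951 = 172515/4 + 4021951 = 16260319/4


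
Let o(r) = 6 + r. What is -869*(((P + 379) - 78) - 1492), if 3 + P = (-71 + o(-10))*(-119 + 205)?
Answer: 6642636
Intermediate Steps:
P = -6453 (P = -3 + (-71 + (6 - 10))*(-119 + 205) = -3 + (-71 - 4)*86 = -3 - 75*86 = -3 - 6450 = -6453)
-869*(((P + 379) - 78) - 1492) = -869*(((-6453 + 379) - 78) - 1492) = -869*((-6074 - 78) - 1492) = -869*(-6152 - 1492) = -869*(-7644) = 6642636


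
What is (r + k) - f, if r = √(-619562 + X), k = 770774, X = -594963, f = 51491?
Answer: 719283 + 5*I*√48581 ≈ 7.1928e+5 + 1102.1*I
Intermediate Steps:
r = 5*I*√48581 (r = √(-619562 - 594963) = √(-1214525) = 5*I*√48581 ≈ 1102.1*I)
(r + k) - f = (5*I*√48581 + 770774) - 1*51491 = (770774 + 5*I*√48581) - 51491 = 719283 + 5*I*√48581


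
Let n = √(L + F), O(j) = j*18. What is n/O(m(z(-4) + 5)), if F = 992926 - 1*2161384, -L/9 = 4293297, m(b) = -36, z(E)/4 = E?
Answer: -I*√39808131/648 ≈ -9.7367*I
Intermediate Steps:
z(E) = 4*E
L = -38639673 (L = -9*4293297 = -38639673)
O(j) = 18*j
F = -1168458 (F = 992926 - 2161384 = -1168458)
n = I*√39808131 (n = √(-38639673 - 1168458) = √(-39808131) = I*√39808131 ≈ 6309.4*I)
n/O(m(z(-4) + 5)) = (I*√39808131)/((18*(-36))) = (I*√39808131)/(-648) = (I*√39808131)*(-1/648) = -I*√39808131/648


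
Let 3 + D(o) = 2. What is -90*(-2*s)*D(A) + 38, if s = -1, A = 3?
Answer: 218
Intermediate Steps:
D(o) = -1 (D(o) = -3 + 2 = -1)
-90*(-2*s)*D(A) + 38 = -90*(-2*(-1))*(-1) + 38 = -180*(-1) + 38 = -90*(-2) + 38 = 180 + 38 = 218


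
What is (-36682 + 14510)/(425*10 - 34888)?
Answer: 11086/15319 ≈ 0.72368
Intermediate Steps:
(-36682 + 14510)/(425*10 - 34888) = -22172/(4250 - 34888) = -22172/(-30638) = -22172*(-1/30638) = 11086/15319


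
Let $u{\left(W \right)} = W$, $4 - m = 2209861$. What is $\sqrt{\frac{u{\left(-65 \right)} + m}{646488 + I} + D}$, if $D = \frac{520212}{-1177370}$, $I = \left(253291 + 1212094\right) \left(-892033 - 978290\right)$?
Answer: $\frac{2 i \sqrt{287547147733205066964280144957007535}}{1613434070942459895} \approx 0.66471 i$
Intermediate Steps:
$m = -2209857$ ($m = 4 - 2209861 = -2209857$)
$I = -2740743269355$ ($I = 1465385 \left(-1870323\right) = -2740743269355$)
$D = - \frac{260106}{588685}$ ($D = 520212 \left(- \frac{1}{1177370}\right) = - \frac{260106}{588685} \approx -0.44184$)
$\sqrt{\frac{u{\left(-65 \right)} + m}{646488 + I} + D} = \sqrt{\frac{-65 - 2209857}{646488 - 2740743269355} - \frac{260106}{588685}} = \sqrt{- \frac{2209922}{-2740742622867} - \frac{260106}{588685}} = \sqrt{\left(-2209922\right) \left(- \frac{1}{2740742622867}\right) - \frac{260106}{588685}} = \sqrt{\frac{2209922}{2740742622867} - \frac{260106}{588685}} = \sqrt{- \frac{712882299715511332}{1613434070942459895}} = \frac{2 i \sqrt{287547147733205066964280144957007535}}{1613434070942459895}$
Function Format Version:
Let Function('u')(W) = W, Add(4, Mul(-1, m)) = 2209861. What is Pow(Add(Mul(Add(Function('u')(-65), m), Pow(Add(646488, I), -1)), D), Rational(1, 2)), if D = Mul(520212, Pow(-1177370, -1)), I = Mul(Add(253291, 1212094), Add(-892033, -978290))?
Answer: Mul(Rational(2, 1613434070942459895), I, Pow(287547147733205066964280144957007535, Rational(1, 2))) ≈ Mul(0.66471, I)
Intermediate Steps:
m = -2209857 (m = Add(4, Mul(-1, 2209861)) = Add(4, -2209861) = -2209857)
I = -2740743269355 (I = Mul(1465385, -1870323) = -2740743269355)
D = Rational(-260106, 588685) (D = Mul(520212, Rational(-1, 1177370)) = Rational(-260106, 588685) ≈ -0.44184)
Pow(Add(Mul(Add(Function('u')(-65), m), Pow(Add(646488, I), -1)), D), Rational(1, 2)) = Pow(Add(Mul(Add(-65, -2209857), Pow(Add(646488, -2740743269355), -1)), Rational(-260106, 588685)), Rational(1, 2)) = Pow(Add(Mul(-2209922, Pow(-2740742622867, -1)), Rational(-260106, 588685)), Rational(1, 2)) = Pow(Add(Mul(-2209922, Rational(-1, 2740742622867)), Rational(-260106, 588685)), Rational(1, 2)) = Pow(Add(Rational(2209922, 2740742622867), Rational(-260106, 588685)), Rational(1, 2)) = Pow(Rational(-712882299715511332, 1613434070942459895), Rational(1, 2)) = Mul(Rational(2, 1613434070942459895), I, Pow(287547147733205066964280144957007535, Rational(1, 2)))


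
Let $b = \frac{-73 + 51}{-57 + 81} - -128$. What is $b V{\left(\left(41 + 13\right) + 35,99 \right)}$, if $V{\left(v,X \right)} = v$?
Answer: $\frac{135725}{12} \approx 11310.0$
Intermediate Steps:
$b = \frac{1525}{12}$ ($b = - \frac{22}{24} + 128 = \left(-22\right) \frac{1}{24} + 128 = - \frac{11}{12} + 128 = \frac{1525}{12} \approx 127.08$)
$b V{\left(\left(41 + 13\right) + 35,99 \right)} = \frac{1525 \left(\left(41 + 13\right) + 35\right)}{12} = \frac{1525 \left(54 + 35\right)}{12} = \frac{1525}{12} \cdot 89 = \frac{135725}{12}$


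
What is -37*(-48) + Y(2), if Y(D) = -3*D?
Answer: 1770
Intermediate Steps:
-37*(-48) + Y(2) = -37*(-48) - 3*2 = 1776 - 6 = 1770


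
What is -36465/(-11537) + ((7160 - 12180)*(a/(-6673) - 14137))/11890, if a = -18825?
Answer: 546535383083429/91536830789 ≈ 5970.7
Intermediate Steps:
-36465/(-11537) + ((7160 - 12180)*(a/(-6673) - 14137))/11890 = -36465/(-11537) + ((7160 - 12180)*(-18825/(-6673) - 14137))/11890 = -36465*(-1/11537) - 5020*(-18825*(-1/6673) - 14137)*(1/11890) = 36465/11537 - 5020*(18825/6673 - 14137)*(1/11890) = 36465/11537 - 5020*(-94317376/6673)*(1/11890) = 36465/11537 + (473473227520/6673)*(1/11890) = 36465/11537 + 47347322752/7934197 = 546535383083429/91536830789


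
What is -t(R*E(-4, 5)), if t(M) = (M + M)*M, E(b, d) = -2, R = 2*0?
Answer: 0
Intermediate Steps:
R = 0
t(M) = 2*M**2 (t(M) = (2*M)*M = 2*M**2)
-t(R*E(-4, 5)) = -2*(0*(-2))**2 = -2*0**2 = -2*0 = -1*0 = 0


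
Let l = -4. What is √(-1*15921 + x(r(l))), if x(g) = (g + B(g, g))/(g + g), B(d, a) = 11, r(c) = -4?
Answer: 5*I*√10190/4 ≈ 126.18*I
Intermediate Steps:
x(g) = (11 + g)/(2*g) (x(g) = (g + 11)/(g + g) = (11 + g)/((2*g)) = (11 + g)*(1/(2*g)) = (11 + g)/(2*g))
√(-1*15921 + x(r(l))) = √(-1*15921 + (½)*(11 - 4)/(-4)) = √(-15921 + (½)*(-¼)*7) = √(-15921 - 7/8) = √(-127375/8) = 5*I*√10190/4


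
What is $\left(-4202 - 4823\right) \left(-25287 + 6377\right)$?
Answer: $170662750$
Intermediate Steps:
$\left(-4202 - 4823\right) \left(-25287 + 6377\right) = \left(-9025\right) \left(-18910\right) = 170662750$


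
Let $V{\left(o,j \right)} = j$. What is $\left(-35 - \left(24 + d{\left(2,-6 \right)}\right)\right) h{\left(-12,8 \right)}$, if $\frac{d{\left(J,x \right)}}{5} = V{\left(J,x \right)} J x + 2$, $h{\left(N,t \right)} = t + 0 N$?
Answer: $-3432$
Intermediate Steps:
$h{\left(N,t \right)} = t$ ($h{\left(N,t \right)} = t + 0 = t$)
$d{\left(J,x \right)} = 10 + 5 J x^{2}$ ($d{\left(J,x \right)} = 5 \left(x J x + 2\right) = 5 \left(J x x + 2\right) = 5 \left(J x^{2} + 2\right) = 5 \left(2 + J x^{2}\right) = 10 + 5 J x^{2}$)
$\left(-35 - \left(24 + d{\left(2,-6 \right)}\right)\right) h{\left(-12,8 \right)} = \left(-35 - \left(34 + 5 \cdot 2 \left(-6\right)^{2}\right)\right) 8 = \left(-35 - \left(34 + 5 \cdot 2 \cdot 36\right)\right) 8 = \left(-35 - 394\right) 8 = \left(-429\right) 8 = -3432$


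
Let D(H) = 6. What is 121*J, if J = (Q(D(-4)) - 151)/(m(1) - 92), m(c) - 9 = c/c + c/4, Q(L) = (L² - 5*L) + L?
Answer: 67276/327 ≈ 205.74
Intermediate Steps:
Q(L) = L² - 4*L
m(c) = 10 + c/4 (m(c) = 9 + (c/c + c/4) = 9 + (1 + c*(¼)) = 9 + (1 + c/4) = 10 + c/4)
J = 556/327 (J = (6*(-4 + 6) - 151)/((10 + (¼)*1) - 92) = (6*2 - 151)/((10 + ¼) - 92) = (12 - 151)/(41/4 - 92) = -139/(-327/4) = -139*(-4/327) = 556/327 ≈ 1.7003)
121*J = 121*(556/327) = 67276/327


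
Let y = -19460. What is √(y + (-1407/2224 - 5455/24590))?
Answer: I*√36377139530189365/1367204 ≈ 139.5*I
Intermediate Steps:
√(y + (-1407/2224 - 5455/24590)) = √(-19460 + (-1407/2224 - 5455/24590)) = √(-19460 + (-1407*1/2224 - 5455*1/24590)) = √(-19460 + (-1407/2224 - 1091/4918)) = √(-19460 - 4673005/5468816) = √(-106427832365/5468816) = I*√36377139530189365/1367204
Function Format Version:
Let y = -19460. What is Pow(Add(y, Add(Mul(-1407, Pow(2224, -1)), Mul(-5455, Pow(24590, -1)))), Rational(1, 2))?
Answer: Mul(Rational(1, 1367204), I, Pow(36377139530189365, Rational(1, 2))) ≈ Mul(139.50, I)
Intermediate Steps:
Pow(Add(y, Add(Mul(-1407, Pow(2224, -1)), Mul(-5455, Pow(24590, -1)))), Rational(1, 2)) = Pow(Add(-19460, Add(Mul(-1407, Pow(2224, -1)), Mul(-5455, Pow(24590, -1)))), Rational(1, 2)) = Pow(Add(-19460, Add(Mul(-1407, Rational(1, 2224)), Mul(-5455, Rational(1, 24590)))), Rational(1, 2)) = Pow(Add(-19460, Add(Rational(-1407, 2224), Rational(-1091, 4918))), Rational(1, 2)) = Pow(Add(-19460, Rational(-4673005, 5468816)), Rational(1, 2)) = Pow(Rational(-106427832365, 5468816), Rational(1, 2)) = Mul(Rational(1, 1367204), I, Pow(36377139530189365, Rational(1, 2)))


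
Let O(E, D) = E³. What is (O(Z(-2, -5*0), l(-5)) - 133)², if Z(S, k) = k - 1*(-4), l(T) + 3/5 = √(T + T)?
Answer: 4761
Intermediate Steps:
l(T) = -⅗ + √2*√T (l(T) = -⅗ + √(T + T) = -⅗ + √(2*T) = -⅗ + √2*√T)
Z(S, k) = 4 + k (Z(S, k) = k + 4 = 4 + k)
(O(Z(-2, -5*0), l(-5)) - 133)² = ((4 - 5*0)³ - 133)² = ((4 + 0)³ - 133)² = (4³ - 133)² = (64 - 133)² = (-69)² = 4761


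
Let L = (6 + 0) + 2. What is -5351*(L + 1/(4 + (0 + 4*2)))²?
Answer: -50347559/144 ≈ -3.4964e+5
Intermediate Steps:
L = 8 (L = 6 + 2 = 8)
-5351*(L + 1/(4 + (0 + 4*2)))² = -5351*(8 + 1/(4 + (0 + 4*2)))² = -5351*(8 + 1/(4 + (0 + 8)))² = -5351*(8 + 1/(4 + 8))² = -5351*(8 + 1/12)² = -5351*(97/12)² = -5351*9409/144 = -50347559/144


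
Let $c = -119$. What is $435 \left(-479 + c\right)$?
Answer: $-260130$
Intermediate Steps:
$435 \left(-479 + c\right) = 435 \left(-479 - 119\right) = 435 \left(-598\right) = -260130$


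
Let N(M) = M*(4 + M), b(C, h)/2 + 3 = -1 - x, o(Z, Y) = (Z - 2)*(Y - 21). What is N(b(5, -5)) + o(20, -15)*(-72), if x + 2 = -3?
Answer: 46668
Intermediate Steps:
x = -5 (x = -2 - 3 = -5)
o(Z, Y) = (-21 + Y)*(-2 + Z) (o(Z, Y) = (-2 + Z)*(-21 + Y) = (-21 + Y)*(-2 + Z))
b(C, h) = 2 (b(C, h) = -6 + 2*(-1 - 1*(-5)) = -6 + 2*(-1 + 5) = -6 + 2*4 = -6 + 8 = 2)
N(b(5, -5)) + o(20, -15)*(-72) = 2*(4 + 2) + (42 - 21*20 - 2*(-15) - 15*20)*(-72) = 2*6 + (42 - 420 + 30 - 300)*(-72) = 12 - 648*(-72) = 12 + 46656 = 46668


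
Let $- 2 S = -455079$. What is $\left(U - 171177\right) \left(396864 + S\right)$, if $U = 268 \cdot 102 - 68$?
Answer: $- \frac{179714566563}{2} \approx -8.9857 \cdot 10^{10}$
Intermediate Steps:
$S = \frac{455079}{2}$ ($S = \left(- \frac{1}{2}\right) \left(-455079\right) = \frac{455079}{2} \approx 2.2754 \cdot 10^{5}$)
$U = 27268$ ($U = 27336 - 68 = 27268$)
$\left(U - 171177\right) \left(396864 + S\right) = \left(27268 - 171177\right) \left(396864 + \frac{455079}{2}\right) = \left(-143909\right) \frac{1248807}{2} = - \frac{179714566563}{2}$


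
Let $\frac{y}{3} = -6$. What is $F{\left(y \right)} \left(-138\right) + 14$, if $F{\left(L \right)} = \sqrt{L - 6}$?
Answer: $14 - 276 i \sqrt{6} \approx 14.0 - 676.06 i$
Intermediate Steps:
$y = -18$ ($y = 3 \left(-6\right) = -18$)
$F{\left(L \right)} = \sqrt{-6 + L}$
$F{\left(y \right)} \left(-138\right) + 14 = \sqrt{-6 - 18} \left(-138\right) + 14 = \sqrt{-24} \left(-138\right) + 14 = 2 i \sqrt{6} \left(-138\right) + 14 = - 276 i \sqrt{6} + 14 = 14 - 276 i \sqrt{6}$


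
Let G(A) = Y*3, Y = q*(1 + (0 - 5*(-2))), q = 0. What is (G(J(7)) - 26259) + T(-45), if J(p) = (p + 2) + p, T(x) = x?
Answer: -26304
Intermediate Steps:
Y = 0 (Y = 0*(1 + (0 - 5*(-2))) = 0*(1 + (0 + 10)) = 0*(1 + 10) = 0*11 = 0)
J(p) = 2 + 2*p (J(p) = (2 + p) + p = 2 + 2*p)
G(A) = 0 (G(A) = 0*3 = 0)
(G(J(7)) - 26259) + T(-45) = (0 - 26259) - 45 = -26259 - 45 = -26304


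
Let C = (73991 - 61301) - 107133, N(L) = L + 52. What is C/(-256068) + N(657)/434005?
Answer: 13723428809/37044930780 ≈ 0.37045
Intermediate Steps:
N(L) = 52 + L
C = -94443 (C = 12690 - 107133 = -94443)
C/(-256068) + N(657)/434005 = -94443/(-256068) + (52 + 657)/434005 = -94443*(-1/256068) + 709*(1/434005) = 31481/85356 + 709/434005 = 13723428809/37044930780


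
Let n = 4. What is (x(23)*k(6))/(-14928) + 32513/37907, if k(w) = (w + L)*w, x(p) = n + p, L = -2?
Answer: 19199597/23578154 ≈ 0.81430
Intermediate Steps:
x(p) = 4 + p
k(w) = w*(-2 + w) (k(w) = (w - 2)*w = (-2 + w)*w = w*(-2 + w))
(x(23)*k(6))/(-14928) + 32513/37907 = ((4 + 23)*(6*(-2 + 6)))/(-14928) + 32513/37907 = (27*(6*4))*(-1/14928) + 32513*(1/37907) = (27*24)*(-1/14928) + 32513/37907 = 648*(-1/14928) + 32513/37907 = -27/622 + 32513/37907 = 19199597/23578154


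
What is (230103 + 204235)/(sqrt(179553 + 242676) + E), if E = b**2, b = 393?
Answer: 11180511627/3975678562 - 3691873*sqrt(1461)/11927035686 ≈ 2.8004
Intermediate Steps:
E = 154449 (E = 393**2 = 154449)
(230103 + 204235)/(sqrt(179553 + 242676) + E) = (230103 + 204235)/(sqrt(179553 + 242676) + 154449) = 434338/(sqrt(422229) + 154449) = 434338/(17*sqrt(1461) + 154449) = 434338/(154449 + 17*sqrt(1461))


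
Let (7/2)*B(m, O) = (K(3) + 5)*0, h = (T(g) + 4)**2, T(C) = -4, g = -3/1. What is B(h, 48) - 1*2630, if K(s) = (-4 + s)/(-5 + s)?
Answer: -2630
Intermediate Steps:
g = -3 (g = -3*1 = -3)
K(s) = (-4 + s)/(-5 + s)
h = 0 (h = (-4 + 4)**2 = 0**2 = 0)
B(m, O) = 0 (B(m, O) = 2*(((-4 + 3)/(-5 + 3) + 5)*0)/7 = 2*((-1/(-2) + 5)*0)/7 = 2*((-1/2*(-1) + 5)*0)/7 = 2*((1/2 + 5)*0)/7 = 2*((11/2)*0)/7 = (2/7)*0 = 0)
B(h, 48) - 1*2630 = 0 - 1*2630 = 0 - 2630 = -2630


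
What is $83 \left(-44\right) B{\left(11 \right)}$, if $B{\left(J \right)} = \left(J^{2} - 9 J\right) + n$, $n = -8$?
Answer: $-51128$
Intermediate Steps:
$B{\left(J \right)} = -8 + J^{2} - 9 J$ ($B{\left(J \right)} = \left(J^{2} - 9 J\right) - 8 = -8 + J^{2} - 9 J$)
$83 \left(-44\right) B{\left(11 \right)} = 83 \left(-44\right) \left(-8 + 11^{2} - 99\right) = - 3652 \left(-8 + 121 - 99\right) = \left(-3652\right) 14 = -51128$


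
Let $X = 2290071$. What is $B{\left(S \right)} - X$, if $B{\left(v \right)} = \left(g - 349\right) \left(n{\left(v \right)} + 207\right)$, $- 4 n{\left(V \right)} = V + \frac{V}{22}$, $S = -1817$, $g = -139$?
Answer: $- \frac{28851208}{11} \approx -2.6228 \cdot 10^{6}$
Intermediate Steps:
$n{\left(V \right)} = - \frac{23 V}{88}$ ($n{\left(V \right)} = - \frac{V + \frac{V}{22}}{4} = - \frac{\frac{23}{22} V}{4} = - \frac{23 V}{88}$)
$B{\left(v \right)} = -101016 + \frac{1403 v}{11}$ ($B{\left(v \right)} = \left(-139 - 349\right) \left(- \frac{23 v}{88} + 207\right) = - 488 \left(207 - \frac{23 v}{88}\right) = -101016 + \frac{1403 v}{11}$)
$B{\left(S \right)} - X = \left(-101016 + \frac{1403}{11} \left(-1817\right)\right) - 2290071 = \left(-101016 - \frac{2549251}{11}\right) - 2290071 = - \frac{3660427}{11} - 2290071 = - \frac{28851208}{11}$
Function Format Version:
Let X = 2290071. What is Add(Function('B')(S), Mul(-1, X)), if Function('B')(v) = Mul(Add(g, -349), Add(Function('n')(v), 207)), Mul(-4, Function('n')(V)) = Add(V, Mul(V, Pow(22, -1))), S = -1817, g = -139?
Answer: Rational(-28851208, 11) ≈ -2.6228e+6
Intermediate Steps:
Function('n')(V) = Mul(Rational(-23, 88), V) (Function('n')(V) = Mul(Rational(-1, 4), Add(V, Mul(V, Pow(22, -1)))) = Mul(Rational(-1, 4), Add(V, Mul(V, Rational(1, 22)))) = Mul(Rational(-1, 4), Add(V, Mul(Rational(1, 22), V))) = Mul(Rational(-1, 4), Mul(Rational(23, 22), V)) = Mul(Rational(-23, 88), V))
Function('B')(v) = Add(-101016, Mul(Rational(1403, 11), v)) (Function('B')(v) = Mul(Add(-139, -349), Add(Mul(Rational(-23, 88), v), 207)) = Mul(-488, Add(207, Mul(Rational(-23, 88), v))) = Add(-101016, Mul(Rational(1403, 11), v)))
Add(Function('B')(S), Mul(-1, X)) = Add(Add(-101016, Mul(Rational(1403, 11), -1817)), Mul(-1, 2290071)) = Add(Add(-101016, Rational(-2549251, 11)), -2290071) = Add(Rational(-3660427, 11), -2290071) = Rational(-28851208, 11)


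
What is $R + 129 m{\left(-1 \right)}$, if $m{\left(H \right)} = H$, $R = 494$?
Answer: $365$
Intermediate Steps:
$R + 129 m{\left(-1 \right)} = 494 + 129 \left(-1\right) = 494 - 129 = 365$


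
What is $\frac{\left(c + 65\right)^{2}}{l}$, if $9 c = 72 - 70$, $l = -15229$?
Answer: $- \frac{344569}{1233549} \approx -0.27933$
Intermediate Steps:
$c = \frac{2}{9}$ ($c = \frac{72 - 70}{9} = \frac{1}{9} \cdot 2 = \frac{2}{9} \approx 0.22222$)
$\frac{\left(c + 65\right)^{2}}{l} = \frac{\left(\frac{2}{9} + 65\right)^{2}}{-15229} = \left(\frac{587}{9}\right)^{2} \left(- \frac{1}{15229}\right) = \frac{344569}{81} \left(- \frac{1}{15229}\right) = - \frac{344569}{1233549}$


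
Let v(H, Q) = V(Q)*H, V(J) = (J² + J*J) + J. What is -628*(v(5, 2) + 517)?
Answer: -356076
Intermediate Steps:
V(J) = J + 2*J² (V(J) = (J² + J²) + J = 2*J² + J = J + 2*J²)
v(H, Q) = H*Q*(1 + 2*Q) (v(H, Q) = (Q*(1 + 2*Q))*H = H*Q*(1 + 2*Q))
-628*(v(5, 2) + 517) = -628*(5*2*(1 + 2*2) + 517) = -628*(5*2*(1 + 4) + 517) = -628*(5*2*5 + 517) = -628*(50 + 517) = -628*567 = -356076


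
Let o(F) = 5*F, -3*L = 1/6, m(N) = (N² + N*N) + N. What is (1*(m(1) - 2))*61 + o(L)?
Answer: 1093/18 ≈ 60.722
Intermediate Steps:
m(N) = N + 2*N² (m(N) = (N² + N²) + N = 2*N² + N = N + 2*N²)
L = -1/18 (L = -⅓/6 = -⅓*⅙ = -1/18 ≈ -0.055556)
(1*(m(1) - 2))*61 + o(L) = (1*(1*(1 + 2*1) - 2))*61 + 5*(-1/18) = (1*(1*(1 + 2) - 2))*61 - 5/18 = (1*(1*3 - 2))*61 - 5/18 = (1*(3 - 2))*61 - 5/18 = (1*1)*61 - 5/18 = 1*61 - 5/18 = 61 - 5/18 = 1093/18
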